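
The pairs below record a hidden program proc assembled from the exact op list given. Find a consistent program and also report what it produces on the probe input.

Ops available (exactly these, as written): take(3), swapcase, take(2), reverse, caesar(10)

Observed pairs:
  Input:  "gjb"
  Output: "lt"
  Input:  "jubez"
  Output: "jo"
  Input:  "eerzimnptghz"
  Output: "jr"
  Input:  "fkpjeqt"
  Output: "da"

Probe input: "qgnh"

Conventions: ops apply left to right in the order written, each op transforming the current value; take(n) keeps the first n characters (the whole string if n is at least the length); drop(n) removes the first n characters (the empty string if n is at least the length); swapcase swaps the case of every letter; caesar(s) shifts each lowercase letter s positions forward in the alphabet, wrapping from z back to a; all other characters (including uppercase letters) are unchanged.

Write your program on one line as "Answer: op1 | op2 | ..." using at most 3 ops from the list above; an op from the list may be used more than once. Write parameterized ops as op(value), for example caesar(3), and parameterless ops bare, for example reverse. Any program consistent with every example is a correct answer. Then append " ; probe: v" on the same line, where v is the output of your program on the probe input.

reverse | take(2) | caesar(10) ; probe: "rx"

Check, running the answer program on each example:
  "gjb" -> "bjg" -> "bj" -> "lt"
  "jubez" -> "zebuj" -> "ze" -> "jo"
  "eerzimnptghz" -> "zhgtpnmizree" -> "zh" -> "jr"
  "fkpjeqt" -> "tqejpkf" -> "tq" -> "da"
  probe: "qgnh" -> "hngq" -> "hn" -> "rx"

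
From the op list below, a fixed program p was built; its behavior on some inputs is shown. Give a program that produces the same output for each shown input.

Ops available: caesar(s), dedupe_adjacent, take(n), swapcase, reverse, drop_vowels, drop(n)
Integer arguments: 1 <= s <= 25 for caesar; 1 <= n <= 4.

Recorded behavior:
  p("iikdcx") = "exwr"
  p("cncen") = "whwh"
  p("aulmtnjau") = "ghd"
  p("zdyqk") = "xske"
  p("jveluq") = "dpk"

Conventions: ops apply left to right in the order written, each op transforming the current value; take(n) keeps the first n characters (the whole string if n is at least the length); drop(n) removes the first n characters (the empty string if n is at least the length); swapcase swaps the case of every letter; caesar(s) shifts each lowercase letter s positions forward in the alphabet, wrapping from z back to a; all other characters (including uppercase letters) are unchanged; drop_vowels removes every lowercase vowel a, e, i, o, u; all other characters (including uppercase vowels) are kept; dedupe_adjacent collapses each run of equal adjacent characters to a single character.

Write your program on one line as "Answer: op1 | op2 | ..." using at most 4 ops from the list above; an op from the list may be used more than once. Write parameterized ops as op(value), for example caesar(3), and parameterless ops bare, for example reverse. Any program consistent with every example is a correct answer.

drop_vowels | caesar(15) | drop_vowels | caesar(5)

Check, running the answer program on each example:
  "iikdcx" -> "kdcx" -> "zsrm" -> "zsrm" -> "exwr"
  "cncen" -> "cncn" -> "rcrc" -> "rcrc" -> "whwh"
  "aulmtnjau" -> "lmtnj" -> "abicy" -> "bcy" -> "ghd"
  "zdyqk" -> "zdyqk" -> "osnfz" -> "snfz" -> "xske"
  "jveluq" -> "jvlq" -> "ykaf" -> "ykf" -> "dpk"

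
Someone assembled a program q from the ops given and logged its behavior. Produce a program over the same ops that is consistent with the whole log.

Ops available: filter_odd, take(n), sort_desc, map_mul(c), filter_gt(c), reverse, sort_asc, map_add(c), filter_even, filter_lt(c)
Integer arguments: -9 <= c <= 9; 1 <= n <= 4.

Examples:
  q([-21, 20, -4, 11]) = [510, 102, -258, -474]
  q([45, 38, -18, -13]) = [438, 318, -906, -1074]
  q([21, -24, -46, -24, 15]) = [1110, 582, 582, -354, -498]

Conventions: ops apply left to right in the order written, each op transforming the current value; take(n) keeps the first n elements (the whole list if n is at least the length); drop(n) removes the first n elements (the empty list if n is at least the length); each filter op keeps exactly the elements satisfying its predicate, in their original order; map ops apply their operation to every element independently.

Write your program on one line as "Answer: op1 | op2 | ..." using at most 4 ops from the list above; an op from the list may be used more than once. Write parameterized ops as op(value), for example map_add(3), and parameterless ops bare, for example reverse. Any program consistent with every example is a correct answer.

sort_asc | map_mul(4) | map_mul(-6) | map_add(6)

Check, running the answer program on each example:
  [-21, 20, -4, 11] -> [-21, -4, 11, 20] -> [-84, -16, 44, 80] -> [504, 96, -264, -480] -> [510, 102, -258, -474]
  [45, 38, -18, -13] -> [-18, -13, 38, 45] -> [-72, -52, 152, 180] -> [432, 312, -912, -1080] -> [438, 318, -906, -1074]
  [21, -24, -46, -24, 15] -> [-46, -24, -24, 15, 21] -> [-184, -96, -96, 60, 84] -> [1104, 576, 576, -360, -504] -> [1110, 582, 582, -354, -498]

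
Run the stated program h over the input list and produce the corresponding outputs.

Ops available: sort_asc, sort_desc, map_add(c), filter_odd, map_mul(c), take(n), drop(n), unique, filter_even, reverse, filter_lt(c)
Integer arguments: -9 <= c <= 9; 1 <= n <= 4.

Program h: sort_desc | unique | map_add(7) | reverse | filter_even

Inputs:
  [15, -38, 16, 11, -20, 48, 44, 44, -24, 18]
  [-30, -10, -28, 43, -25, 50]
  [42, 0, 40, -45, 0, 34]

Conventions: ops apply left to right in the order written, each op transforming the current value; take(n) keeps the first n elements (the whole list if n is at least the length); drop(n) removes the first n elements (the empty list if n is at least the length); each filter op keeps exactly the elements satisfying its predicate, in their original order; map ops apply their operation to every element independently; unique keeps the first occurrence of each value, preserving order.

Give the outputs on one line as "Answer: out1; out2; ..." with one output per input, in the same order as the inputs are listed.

Execution, op by op:
  [15, -38, 16, 11, -20, 48, 44, 44, -24, 18] -> [48, 44, 44, 18, 16, 15, 11, -20, -24, -38] -> [48, 44, 18, 16, 15, 11, -20, -24, -38] -> [55, 51, 25, 23, 22, 18, -13, -17, -31] -> [-31, -17, -13, 18, 22, 23, 25, 51, 55] -> [18, 22]
  [-30, -10, -28, 43, -25, 50] -> [50, 43, -10, -25, -28, -30] -> [50, 43, -10, -25, -28, -30] -> [57, 50, -3, -18, -21, -23] -> [-23, -21, -18, -3, 50, 57] -> [-18, 50]
  [42, 0, 40, -45, 0, 34] -> [42, 40, 34, 0, 0, -45] -> [42, 40, 34, 0, -45] -> [49, 47, 41, 7, -38] -> [-38, 7, 41, 47, 49] -> [-38]

[18, 22]; [-18, 50]; [-38]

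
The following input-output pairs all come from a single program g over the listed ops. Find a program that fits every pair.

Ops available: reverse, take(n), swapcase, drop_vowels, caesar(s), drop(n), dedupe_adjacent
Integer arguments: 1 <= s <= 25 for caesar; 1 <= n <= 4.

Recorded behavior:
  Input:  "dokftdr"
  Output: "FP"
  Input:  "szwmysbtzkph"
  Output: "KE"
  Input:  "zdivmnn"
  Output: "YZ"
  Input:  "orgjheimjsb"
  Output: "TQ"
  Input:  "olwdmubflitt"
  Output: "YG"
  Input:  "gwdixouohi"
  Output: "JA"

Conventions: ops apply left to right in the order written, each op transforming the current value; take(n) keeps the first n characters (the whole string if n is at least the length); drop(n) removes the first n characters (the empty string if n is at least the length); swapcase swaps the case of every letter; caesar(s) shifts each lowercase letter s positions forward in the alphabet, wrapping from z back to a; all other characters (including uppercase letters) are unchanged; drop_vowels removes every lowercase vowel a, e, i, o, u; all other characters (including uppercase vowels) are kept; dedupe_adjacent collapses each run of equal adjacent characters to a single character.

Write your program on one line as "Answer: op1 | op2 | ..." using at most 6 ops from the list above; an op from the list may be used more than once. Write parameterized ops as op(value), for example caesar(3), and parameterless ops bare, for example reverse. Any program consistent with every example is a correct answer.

caesar(17) | caesar(21) | drop(4) | swapcase | dedupe_adjacent | take(2)

Check, running the answer program on each example:
  "dokftdr" -> "ufbwkui" -> "pawrfpd" -> "fpd" -> "FPD" -> "FPD" -> "FP"
  "szwmysbtzkph" -> "jqndpjskqbgy" -> "eliykenflwbt" -> "kenflwbt" -> "KENFLWBT" -> "KENFLWBT" -> "KE"
  "zdivmnn" -> "quzmdee" -> "lpuhyzz" -> "yzz" -> "YZZ" -> "YZ" -> "YZ"
  "orgjheimjsb" -> "fixayvzdajs" -> "adsvtquyven" -> "tquyven" -> "TQUYVEN" -> "TQUYVEN" -> "TQ"
  "olwdmubflitt" -> "fcnudlswczkk" -> "axipygnrxuff" -> "ygnrxuff" -> "YGNRXUFF" -> "YGNRXUF" -> "YG"
  "gwdixouohi" -> "xnuzoflfyz" -> "sipujagatu" -> "jagatu" -> "JAGATU" -> "JAGATU" -> "JA"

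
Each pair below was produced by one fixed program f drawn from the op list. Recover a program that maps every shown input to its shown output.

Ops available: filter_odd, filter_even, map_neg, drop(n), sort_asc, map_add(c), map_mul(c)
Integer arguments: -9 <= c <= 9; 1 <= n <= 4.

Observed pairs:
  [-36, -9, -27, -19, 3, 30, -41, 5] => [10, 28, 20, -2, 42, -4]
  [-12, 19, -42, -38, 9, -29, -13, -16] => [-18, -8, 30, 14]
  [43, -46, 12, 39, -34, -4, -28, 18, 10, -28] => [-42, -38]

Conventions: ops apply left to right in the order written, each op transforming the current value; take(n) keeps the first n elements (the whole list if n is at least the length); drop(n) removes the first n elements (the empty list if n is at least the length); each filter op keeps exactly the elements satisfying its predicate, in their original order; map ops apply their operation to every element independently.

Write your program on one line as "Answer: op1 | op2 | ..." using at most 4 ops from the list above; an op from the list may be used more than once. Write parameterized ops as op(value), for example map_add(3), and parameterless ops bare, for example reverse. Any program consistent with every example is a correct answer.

map_add(-1) | filter_even | map_neg

Check, running the answer program on each example:
  [-36, -9, -27, -19, 3, 30, -41, 5] -> [-37, -10, -28, -20, 2, 29, -42, 4] -> [-10, -28, -20, 2, -42, 4] -> [10, 28, 20, -2, 42, -4]
  [-12, 19, -42, -38, 9, -29, -13, -16] -> [-13, 18, -43, -39, 8, -30, -14, -17] -> [18, 8, -30, -14] -> [-18, -8, 30, 14]
  [43, -46, 12, 39, -34, -4, -28, 18, 10, -28] -> [42, -47, 11, 38, -35, -5, -29, 17, 9, -29] -> [42, 38] -> [-42, -38]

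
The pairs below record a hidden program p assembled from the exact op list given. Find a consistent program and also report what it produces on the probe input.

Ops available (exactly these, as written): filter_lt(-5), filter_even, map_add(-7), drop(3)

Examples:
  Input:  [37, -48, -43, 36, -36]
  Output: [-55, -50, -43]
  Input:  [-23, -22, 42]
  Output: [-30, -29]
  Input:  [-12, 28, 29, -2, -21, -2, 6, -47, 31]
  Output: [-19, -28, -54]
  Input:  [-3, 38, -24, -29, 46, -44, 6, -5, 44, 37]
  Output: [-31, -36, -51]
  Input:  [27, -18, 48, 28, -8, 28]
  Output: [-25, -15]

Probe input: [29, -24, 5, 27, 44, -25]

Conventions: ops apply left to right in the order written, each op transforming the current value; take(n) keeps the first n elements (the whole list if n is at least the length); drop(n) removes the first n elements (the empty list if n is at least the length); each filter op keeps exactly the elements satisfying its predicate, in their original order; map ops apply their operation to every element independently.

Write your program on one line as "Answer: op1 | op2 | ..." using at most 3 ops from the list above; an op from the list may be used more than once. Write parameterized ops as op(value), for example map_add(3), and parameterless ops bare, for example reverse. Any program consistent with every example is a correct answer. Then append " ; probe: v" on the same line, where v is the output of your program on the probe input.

filter_lt(-5) | map_add(-7) ; probe: [-31, -32]

Check, running the answer program on each example:
  [37, -48, -43, 36, -36] -> [-48, -43, -36] -> [-55, -50, -43]
  [-23, -22, 42] -> [-23, -22] -> [-30, -29]
  [-12, 28, 29, -2, -21, -2, 6, -47, 31] -> [-12, -21, -47] -> [-19, -28, -54]
  [-3, 38, -24, -29, 46, -44, 6, -5, 44, 37] -> [-24, -29, -44] -> [-31, -36, -51]
  [27, -18, 48, 28, -8, 28] -> [-18, -8] -> [-25, -15]
  probe: [29, -24, 5, 27, 44, -25] -> [-24, -25] -> [-31, -32]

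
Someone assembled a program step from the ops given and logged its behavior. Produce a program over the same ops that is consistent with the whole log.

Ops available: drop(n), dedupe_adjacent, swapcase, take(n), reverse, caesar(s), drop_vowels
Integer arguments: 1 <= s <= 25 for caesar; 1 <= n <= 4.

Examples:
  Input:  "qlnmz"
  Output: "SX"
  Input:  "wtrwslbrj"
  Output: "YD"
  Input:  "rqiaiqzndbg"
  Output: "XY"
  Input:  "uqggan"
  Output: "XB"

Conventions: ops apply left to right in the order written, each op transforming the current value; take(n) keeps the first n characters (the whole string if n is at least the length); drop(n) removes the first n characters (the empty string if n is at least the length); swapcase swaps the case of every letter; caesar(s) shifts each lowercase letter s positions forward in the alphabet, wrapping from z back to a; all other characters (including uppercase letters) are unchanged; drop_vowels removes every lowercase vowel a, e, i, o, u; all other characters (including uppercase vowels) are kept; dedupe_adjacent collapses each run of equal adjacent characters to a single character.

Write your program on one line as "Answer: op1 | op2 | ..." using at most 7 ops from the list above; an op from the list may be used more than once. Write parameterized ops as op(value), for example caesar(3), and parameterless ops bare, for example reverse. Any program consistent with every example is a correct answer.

caesar(7) | drop_vowels | dedupe_adjacent | take(2) | reverse | swapcase

Check, running the answer program on each example:
  "qlnmz" -> "xsutg" -> "xstg" -> "xstg" -> "xs" -> "sx" -> "SX"
  "wtrwslbrj" -> "daydzsiyq" -> "dydzsyq" -> "dydzsyq" -> "dy" -> "yd" -> "YD"
  "rqiaiqzndbg" -> "yxphpxgukin" -> "yxphpxgkn" -> "yxphpxgkn" -> "yx" -> "xy" -> "XY"
  "uqggan" -> "bxnnhu" -> "bxnnh" -> "bxnh" -> "bx" -> "xb" -> "XB"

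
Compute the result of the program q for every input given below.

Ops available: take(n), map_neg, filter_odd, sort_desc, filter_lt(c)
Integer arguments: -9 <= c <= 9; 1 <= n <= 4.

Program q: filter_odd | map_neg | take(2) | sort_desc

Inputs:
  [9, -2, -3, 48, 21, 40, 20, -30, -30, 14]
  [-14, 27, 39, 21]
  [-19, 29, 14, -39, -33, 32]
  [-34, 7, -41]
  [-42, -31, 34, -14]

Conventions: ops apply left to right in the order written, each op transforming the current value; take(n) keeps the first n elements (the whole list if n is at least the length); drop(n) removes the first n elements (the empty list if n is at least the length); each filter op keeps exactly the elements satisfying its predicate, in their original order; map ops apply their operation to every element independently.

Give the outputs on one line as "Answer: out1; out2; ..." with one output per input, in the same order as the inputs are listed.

[3, -9]; [-27, -39]; [19, -29]; [41, -7]; [31]

Execution, op by op:
  [9, -2, -3, 48, 21, 40, 20, -30, -30, 14] -> [9, -3, 21] -> [-9, 3, -21] -> [-9, 3] -> [3, -9]
  [-14, 27, 39, 21] -> [27, 39, 21] -> [-27, -39, -21] -> [-27, -39] -> [-27, -39]
  [-19, 29, 14, -39, -33, 32] -> [-19, 29, -39, -33] -> [19, -29, 39, 33] -> [19, -29] -> [19, -29]
  [-34, 7, -41] -> [7, -41] -> [-7, 41] -> [-7, 41] -> [41, -7]
  [-42, -31, 34, -14] -> [-31] -> [31] -> [31] -> [31]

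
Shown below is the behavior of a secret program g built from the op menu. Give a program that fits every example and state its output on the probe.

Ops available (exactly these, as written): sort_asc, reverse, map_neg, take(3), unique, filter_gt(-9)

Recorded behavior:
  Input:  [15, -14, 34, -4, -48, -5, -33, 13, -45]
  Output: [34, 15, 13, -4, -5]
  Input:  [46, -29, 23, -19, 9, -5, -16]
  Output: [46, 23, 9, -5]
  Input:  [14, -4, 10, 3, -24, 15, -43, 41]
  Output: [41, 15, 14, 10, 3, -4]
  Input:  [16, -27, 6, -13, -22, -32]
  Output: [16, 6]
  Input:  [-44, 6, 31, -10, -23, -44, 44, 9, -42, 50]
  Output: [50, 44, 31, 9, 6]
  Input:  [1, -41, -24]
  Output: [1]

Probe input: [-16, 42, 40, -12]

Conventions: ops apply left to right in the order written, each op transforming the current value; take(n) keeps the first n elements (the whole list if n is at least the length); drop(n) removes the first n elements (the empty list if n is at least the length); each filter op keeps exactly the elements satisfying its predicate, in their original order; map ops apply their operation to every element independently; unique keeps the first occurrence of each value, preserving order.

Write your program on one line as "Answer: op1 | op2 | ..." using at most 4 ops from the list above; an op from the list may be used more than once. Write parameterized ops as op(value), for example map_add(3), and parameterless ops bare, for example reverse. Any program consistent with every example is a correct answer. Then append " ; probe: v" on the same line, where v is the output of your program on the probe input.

filter_gt(-9) | sort_asc | reverse ; probe: [42, 40]

Check, running the answer program on each example:
  [15, -14, 34, -4, -48, -5, -33, 13, -45] -> [15, 34, -4, -5, 13] -> [-5, -4, 13, 15, 34] -> [34, 15, 13, -4, -5]
  [46, -29, 23, -19, 9, -5, -16] -> [46, 23, 9, -5] -> [-5, 9, 23, 46] -> [46, 23, 9, -5]
  [14, -4, 10, 3, -24, 15, -43, 41] -> [14, -4, 10, 3, 15, 41] -> [-4, 3, 10, 14, 15, 41] -> [41, 15, 14, 10, 3, -4]
  [16, -27, 6, -13, -22, -32] -> [16, 6] -> [6, 16] -> [16, 6]
  [-44, 6, 31, -10, -23, -44, 44, 9, -42, 50] -> [6, 31, 44, 9, 50] -> [6, 9, 31, 44, 50] -> [50, 44, 31, 9, 6]
  [1, -41, -24] -> [1] -> [1] -> [1]
  probe: [-16, 42, 40, -12] -> [42, 40] -> [40, 42] -> [42, 40]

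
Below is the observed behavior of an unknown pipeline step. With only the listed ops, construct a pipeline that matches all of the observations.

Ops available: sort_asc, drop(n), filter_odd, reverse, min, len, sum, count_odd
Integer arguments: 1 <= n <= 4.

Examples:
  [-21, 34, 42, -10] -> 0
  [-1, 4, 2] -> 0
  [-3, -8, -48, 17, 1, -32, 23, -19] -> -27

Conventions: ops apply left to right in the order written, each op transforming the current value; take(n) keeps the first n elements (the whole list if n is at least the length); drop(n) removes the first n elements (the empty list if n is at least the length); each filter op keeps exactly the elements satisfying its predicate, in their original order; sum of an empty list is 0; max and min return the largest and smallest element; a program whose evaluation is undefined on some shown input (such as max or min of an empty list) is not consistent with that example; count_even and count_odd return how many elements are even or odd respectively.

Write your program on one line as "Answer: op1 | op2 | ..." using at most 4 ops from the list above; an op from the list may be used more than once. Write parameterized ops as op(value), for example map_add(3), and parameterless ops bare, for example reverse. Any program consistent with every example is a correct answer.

drop(4) | sort_asc | reverse | sum

Check, running the answer program on each example:
  [-21, 34, 42, -10] -> [] -> [] -> [] -> 0
  [-1, 4, 2] -> [] -> [] -> [] -> 0
  [-3, -8, -48, 17, 1, -32, 23, -19] -> [1, -32, 23, -19] -> [-32, -19, 1, 23] -> [23, 1, -19, -32] -> -27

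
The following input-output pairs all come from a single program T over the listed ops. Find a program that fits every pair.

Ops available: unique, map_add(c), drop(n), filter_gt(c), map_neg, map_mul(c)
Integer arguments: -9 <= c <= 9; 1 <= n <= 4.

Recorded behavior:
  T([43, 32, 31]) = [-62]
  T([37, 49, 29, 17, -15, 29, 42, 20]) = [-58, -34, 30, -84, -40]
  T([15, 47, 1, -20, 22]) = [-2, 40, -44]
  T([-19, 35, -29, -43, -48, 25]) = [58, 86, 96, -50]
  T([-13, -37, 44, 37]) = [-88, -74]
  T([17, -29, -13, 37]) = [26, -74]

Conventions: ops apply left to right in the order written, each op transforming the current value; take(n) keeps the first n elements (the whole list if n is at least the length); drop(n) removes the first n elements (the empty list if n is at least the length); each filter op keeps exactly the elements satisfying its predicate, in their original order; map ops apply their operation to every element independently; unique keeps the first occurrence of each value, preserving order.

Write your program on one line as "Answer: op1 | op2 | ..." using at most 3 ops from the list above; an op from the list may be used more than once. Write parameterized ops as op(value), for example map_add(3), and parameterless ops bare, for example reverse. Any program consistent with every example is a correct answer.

drop(2) | unique | map_mul(-2)

Check, running the answer program on each example:
  [43, 32, 31] -> [31] -> [31] -> [-62]
  [37, 49, 29, 17, -15, 29, 42, 20] -> [29, 17, -15, 29, 42, 20] -> [29, 17, -15, 42, 20] -> [-58, -34, 30, -84, -40]
  [15, 47, 1, -20, 22] -> [1, -20, 22] -> [1, -20, 22] -> [-2, 40, -44]
  [-19, 35, -29, -43, -48, 25] -> [-29, -43, -48, 25] -> [-29, -43, -48, 25] -> [58, 86, 96, -50]
  [-13, -37, 44, 37] -> [44, 37] -> [44, 37] -> [-88, -74]
  [17, -29, -13, 37] -> [-13, 37] -> [-13, 37] -> [26, -74]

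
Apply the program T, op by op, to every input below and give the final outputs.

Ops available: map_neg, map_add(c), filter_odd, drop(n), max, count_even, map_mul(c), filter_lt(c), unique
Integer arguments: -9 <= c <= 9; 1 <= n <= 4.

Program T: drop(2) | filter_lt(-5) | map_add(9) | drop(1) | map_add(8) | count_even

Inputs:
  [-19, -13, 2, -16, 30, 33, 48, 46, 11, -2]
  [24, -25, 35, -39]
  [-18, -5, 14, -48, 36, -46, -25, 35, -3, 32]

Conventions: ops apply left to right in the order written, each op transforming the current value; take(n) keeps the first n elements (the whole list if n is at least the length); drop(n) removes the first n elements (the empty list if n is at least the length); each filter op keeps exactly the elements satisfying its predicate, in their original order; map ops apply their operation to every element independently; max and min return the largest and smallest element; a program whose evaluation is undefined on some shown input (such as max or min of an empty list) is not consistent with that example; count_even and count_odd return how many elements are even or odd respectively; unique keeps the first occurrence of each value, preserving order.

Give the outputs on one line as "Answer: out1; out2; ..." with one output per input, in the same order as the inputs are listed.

0; 0; 1

Execution, op by op:
  [-19, -13, 2, -16, 30, 33, 48, 46, 11, -2] -> [2, -16, 30, 33, 48, 46, 11, -2] -> [-16] -> [-7] -> [] -> [] -> 0
  [24, -25, 35, -39] -> [35, -39] -> [-39] -> [-30] -> [] -> [] -> 0
  [-18, -5, 14, -48, 36, -46, -25, 35, -3, 32] -> [14, -48, 36, -46, -25, 35, -3, 32] -> [-48, -46, -25] -> [-39, -37, -16] -> [-37, -16] -> [-29, -8] -> 1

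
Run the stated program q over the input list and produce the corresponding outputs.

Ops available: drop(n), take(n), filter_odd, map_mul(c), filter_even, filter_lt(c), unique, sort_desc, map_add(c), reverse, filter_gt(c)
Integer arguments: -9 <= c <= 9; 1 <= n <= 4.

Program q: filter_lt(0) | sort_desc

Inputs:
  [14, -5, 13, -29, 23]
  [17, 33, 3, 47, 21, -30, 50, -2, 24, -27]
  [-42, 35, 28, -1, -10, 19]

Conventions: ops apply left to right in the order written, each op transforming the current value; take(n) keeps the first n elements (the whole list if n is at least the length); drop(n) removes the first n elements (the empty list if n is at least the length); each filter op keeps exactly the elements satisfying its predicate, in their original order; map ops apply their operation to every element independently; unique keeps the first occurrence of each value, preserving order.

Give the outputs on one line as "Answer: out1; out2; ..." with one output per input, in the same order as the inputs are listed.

Execution, op by op:
  [14, -5, 13, -29, 23] -> [-5, -29] -> [-5, -29]
  [17, 33, 3, 47, 21, -30, 50, -2, 24, -27] -> [-30, -2, -27] -> [-2, -27, -30]
  [-42, 35, 28, -1, -10, 19] -> [-42, -1, -10] -> [-1, -10, -42]

[-5, -29]; [-2, -27, -30]; [-1, -10, -42]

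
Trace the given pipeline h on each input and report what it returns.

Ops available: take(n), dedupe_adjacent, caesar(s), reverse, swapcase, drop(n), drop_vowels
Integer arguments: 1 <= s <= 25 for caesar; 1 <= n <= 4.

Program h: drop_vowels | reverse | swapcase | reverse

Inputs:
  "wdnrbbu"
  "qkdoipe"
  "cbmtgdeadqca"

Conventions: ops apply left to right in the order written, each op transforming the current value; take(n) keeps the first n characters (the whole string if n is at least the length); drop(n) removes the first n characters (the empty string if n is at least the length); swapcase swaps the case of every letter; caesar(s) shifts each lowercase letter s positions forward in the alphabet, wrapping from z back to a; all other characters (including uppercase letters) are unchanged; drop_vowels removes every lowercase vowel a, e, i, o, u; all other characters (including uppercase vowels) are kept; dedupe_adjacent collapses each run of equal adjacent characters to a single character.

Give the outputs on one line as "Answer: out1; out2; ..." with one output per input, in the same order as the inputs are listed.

Execution, op by op:
  "wdnrbbu" -> "wdnrbb" -> "bbrndw" -> "BBRNDW" -> "WDNRBB"
  "qkdoipe" -> "qkdp" -> "pdkq" -> "PDKQ" -> "QKDP"
  "cbmtgdeadqca" -> "cbmtgddqc" -> "cqddgtmbc" -> "CQDDGTMBC" -> "CBMTGDDQC"

"WDNRBB"; "QKDP"; "CBMTGDDQC"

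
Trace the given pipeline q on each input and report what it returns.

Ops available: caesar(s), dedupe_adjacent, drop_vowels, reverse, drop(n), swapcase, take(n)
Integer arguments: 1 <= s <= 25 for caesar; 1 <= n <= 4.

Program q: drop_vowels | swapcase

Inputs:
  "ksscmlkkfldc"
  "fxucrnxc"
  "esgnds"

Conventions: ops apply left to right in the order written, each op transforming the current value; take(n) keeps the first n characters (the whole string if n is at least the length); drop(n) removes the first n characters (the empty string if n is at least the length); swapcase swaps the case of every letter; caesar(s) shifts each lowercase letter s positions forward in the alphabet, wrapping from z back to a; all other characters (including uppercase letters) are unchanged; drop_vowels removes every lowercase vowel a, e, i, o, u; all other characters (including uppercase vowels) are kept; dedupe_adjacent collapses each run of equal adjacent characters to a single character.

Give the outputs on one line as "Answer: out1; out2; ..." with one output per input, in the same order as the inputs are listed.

"KSSCMLKKFLDC"; "FXCRNXC"; "SGNDS"

Execution, op by op:
  "ksscmlkkfldc" -> "ksscmlkkfldc" -> "KSSCMLKKFLDC"
  "fxucrnxc" -> "fxcrnxc" -> "FXCRNXC"
  "esgnds" -> "sgnds" -> "SGNDS"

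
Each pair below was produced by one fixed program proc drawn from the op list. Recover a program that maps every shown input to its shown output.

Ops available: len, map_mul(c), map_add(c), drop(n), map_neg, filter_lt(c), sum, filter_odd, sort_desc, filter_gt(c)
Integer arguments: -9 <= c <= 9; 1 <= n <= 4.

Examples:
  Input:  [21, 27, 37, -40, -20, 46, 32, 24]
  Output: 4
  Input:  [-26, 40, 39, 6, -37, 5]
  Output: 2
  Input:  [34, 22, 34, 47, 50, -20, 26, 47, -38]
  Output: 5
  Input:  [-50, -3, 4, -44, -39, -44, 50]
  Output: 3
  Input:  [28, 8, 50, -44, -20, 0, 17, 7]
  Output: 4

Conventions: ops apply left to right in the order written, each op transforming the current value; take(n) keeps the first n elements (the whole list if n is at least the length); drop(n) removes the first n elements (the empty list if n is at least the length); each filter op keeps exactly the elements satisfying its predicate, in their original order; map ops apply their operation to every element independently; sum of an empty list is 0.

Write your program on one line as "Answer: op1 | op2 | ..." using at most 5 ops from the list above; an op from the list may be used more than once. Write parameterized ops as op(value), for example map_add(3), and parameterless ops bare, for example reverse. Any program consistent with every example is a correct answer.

drop(4) | map_add(-4) | sort_desc | map_mul(-7) | len

Check, running the answer program on each example:
  [21, 27, 37, -40, -20, 46, 32, 24] -> [-20, 46, 32, 24] -> [-24, 42, 28, 20] -> [42, 28, 20, -24] -> [-294, -196, -140, 168] -> 4
  [-26, 40, 39, 6, -37, 5] -> [-37, 5] -> [-41, 1] -> [1, -41] -> [-7, 287] -> 2
  [34, 22, 34, 47, 50, -20, 26, 47, -38] -> [50, -20, 26, 47, -38] -> [46, -24, 22, 43, -42] -> [46, 43, 22, -24, -42] -> [-322, -301, -154, 168, 294] -> 5
  [-50, -3, 4, -44, -39, -44, 50] -> [-39, -44, 50] -> [-43, -48, 46] -> [46, -43, -48] -> [-322, 301, 336] -> 3
  [28, 8, 50, -44, -20, 0, 17, 7] -> [-20, 0, 17, 7] -> [-24, -4, 13, 3] -> [13, 3, -4, -24] -> [-91, -21, 28, 168] -> 4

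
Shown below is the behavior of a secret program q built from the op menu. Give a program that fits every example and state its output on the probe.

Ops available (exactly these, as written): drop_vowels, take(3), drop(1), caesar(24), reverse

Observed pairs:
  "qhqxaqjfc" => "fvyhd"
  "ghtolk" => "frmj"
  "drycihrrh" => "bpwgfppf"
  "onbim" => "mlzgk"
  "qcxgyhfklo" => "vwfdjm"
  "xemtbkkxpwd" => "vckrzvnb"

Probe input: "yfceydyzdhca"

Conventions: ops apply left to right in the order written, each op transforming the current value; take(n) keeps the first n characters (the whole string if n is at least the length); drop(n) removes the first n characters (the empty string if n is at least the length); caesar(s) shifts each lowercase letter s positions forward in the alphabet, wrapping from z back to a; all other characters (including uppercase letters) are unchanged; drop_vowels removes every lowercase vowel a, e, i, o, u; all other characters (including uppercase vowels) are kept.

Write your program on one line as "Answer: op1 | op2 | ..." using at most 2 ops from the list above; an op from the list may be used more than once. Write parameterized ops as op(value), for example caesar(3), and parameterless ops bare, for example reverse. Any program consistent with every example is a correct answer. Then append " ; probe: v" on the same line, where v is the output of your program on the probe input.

caesar(24) | drop_vowels ; probe: "wdcwbwxbfy"

Check, running the answer program on each example:
  "qhqxaqjfc" -> "ofovyohda" -> "fvyhd"
  "ghtolk" -> "efrmji" -> "frmj"
  "drycihrrh" -> "bpwagfppf" -> "bpwgfppf"
  "onbim" -> "mlzgk" -> "mlzgk"
  "qcxgyhfklo" -> "oavewfdijm" -> "vwfdjm"
  "xemtbkkxpwd" -> "vckrziivnub" -> "vckrzvnb"
  probe: "yfceydyzdhca" -> "wdacwbwxbfay" -> "wdcwbwxbfy"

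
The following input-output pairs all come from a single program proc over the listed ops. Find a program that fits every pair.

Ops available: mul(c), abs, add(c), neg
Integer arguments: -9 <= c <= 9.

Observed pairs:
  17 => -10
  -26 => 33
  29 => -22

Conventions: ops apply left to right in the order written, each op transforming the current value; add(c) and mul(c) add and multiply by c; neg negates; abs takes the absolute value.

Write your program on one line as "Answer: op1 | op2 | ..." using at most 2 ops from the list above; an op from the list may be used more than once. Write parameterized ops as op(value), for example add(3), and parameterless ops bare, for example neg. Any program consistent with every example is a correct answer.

add(-7) | neg

Check, running the answer program on each example:
  17 -> 10 -> -10
  -26 -> -33 -> 33
  29 -> 22 -> -22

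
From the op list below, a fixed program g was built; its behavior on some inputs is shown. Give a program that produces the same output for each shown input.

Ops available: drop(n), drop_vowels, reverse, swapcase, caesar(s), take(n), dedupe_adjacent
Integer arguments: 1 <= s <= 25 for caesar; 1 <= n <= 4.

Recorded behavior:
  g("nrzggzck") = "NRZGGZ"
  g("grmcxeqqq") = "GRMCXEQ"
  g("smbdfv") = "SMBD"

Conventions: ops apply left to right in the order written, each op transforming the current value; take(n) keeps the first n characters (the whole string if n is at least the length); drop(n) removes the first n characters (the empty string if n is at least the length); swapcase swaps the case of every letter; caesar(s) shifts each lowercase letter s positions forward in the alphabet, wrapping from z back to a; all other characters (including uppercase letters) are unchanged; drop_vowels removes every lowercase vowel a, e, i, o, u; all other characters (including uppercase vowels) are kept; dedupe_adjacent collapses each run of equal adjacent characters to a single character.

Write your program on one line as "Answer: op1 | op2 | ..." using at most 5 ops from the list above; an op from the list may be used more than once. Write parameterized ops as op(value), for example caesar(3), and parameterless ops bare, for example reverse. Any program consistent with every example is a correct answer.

swapcase | reverse | drop(2) | reverse

Check, running the answer program on each example:
  "nrzggzck" -> "NRZGGZCK" -> "KCZGGZRN" -> "ZGGZRN" -> "NRZGGZ"
  "grmcxeqqq" -> "GRMCXEQQQ" -> "QQQEXCMRG" -> "QEXCMRG" -> "GRMCXEQ"
  "smbdfv" -> "SMBDFV" -> "VFDBMS" -> "DBMS" -> "SMBD"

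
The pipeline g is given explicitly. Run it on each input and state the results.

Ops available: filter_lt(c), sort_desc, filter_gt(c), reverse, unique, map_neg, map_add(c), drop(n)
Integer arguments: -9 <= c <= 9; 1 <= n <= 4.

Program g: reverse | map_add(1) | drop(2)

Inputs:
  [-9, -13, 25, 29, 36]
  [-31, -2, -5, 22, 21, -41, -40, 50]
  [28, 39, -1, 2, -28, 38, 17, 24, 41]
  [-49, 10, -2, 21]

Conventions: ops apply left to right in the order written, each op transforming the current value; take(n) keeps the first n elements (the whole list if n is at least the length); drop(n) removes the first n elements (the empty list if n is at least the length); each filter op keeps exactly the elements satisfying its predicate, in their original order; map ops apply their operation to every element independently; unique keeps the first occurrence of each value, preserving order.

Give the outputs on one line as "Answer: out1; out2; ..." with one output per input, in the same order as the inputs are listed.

Execution, op by op:
  [-9, -13, 25, 29, 36] -> [36, 29, 25, -13, -9] -> [37, 30, 26, -12, -8] -> [26, -12, -8]
  [-31, -2, -5, 22, 21, -41, -40, 50] -> [50, -40, -41, 21, 22, -5, -2, -31] -> [51, -39, -40, 22, 23, -4, -1, -30] -> [-40, 22, 23, -4, -1, -30]
  [28, 39, -1, 2, -28, 38, 17, 24, 41] -> [41, 24, 17, 38, -28, 2, -1, 39, 28] -> [42, 25, 18, 39, -27, 3, 0, 40, 29] -> [18, 39, -27, 3, 0, 40, 29]
  [-49, 10, -2, 21] -> [21, -2, 10, -49] -> [22, -1, 11, -48] -> [11, -48]

[26, -12, -8]; [-40, 22, 23, -4, -1, -30]; [18, 39, -27, 3, 0, 40, 29]; [11, -48]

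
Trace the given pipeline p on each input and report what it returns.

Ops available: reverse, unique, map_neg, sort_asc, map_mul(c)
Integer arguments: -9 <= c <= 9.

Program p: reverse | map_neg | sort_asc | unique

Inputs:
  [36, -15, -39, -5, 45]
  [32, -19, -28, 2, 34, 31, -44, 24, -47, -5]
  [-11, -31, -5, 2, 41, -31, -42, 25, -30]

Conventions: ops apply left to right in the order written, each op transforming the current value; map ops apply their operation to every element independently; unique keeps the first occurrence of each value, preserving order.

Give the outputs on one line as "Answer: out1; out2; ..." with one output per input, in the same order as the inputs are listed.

[-45, -36, 5, 15, 39]; [-34, -32, -31, -24, -2, 5, 19, 28, 44, 47]; [-41, -25, -2, 5, 11, 30, 31, 42]

Execution, op by op:
  [36, -15, -39, -5, 45] -> [45, -5, -39, -15, 36] -> [-45, 5, 39, 15, -36] -> [-45, -36, 5, 15, 39] -> [-45, -36, 5, 15, 39]
  [32, -19, -28, 2, 34, 31, -44, 24, -47, -5] -> [-5, -47, 24, -44, 31, 34, 2, -28, -19, 32] -> [5, 47, -24, 44, -31, -34, -2, 28, 19, -32] -> [-34, -32, -31, -24, -2, 5, 19, 28, 44, 47] -> [-34, -32, -31, -24, -2, 5, 19, 28, 44, 47]
  [-11, -31, -5, 2, 41, -31, -42, 25, -30] -> [-30, 25, -42, -31, 41, 2, -5, -31, -11] -> [30, -25, 42, 31, -41, -2, 5, 31, 11] -> [-41, -25, -2, 5, 11, 30, 31, 31, 42] -> [-41, -25, -2, 5, 11, 30, 31, 42]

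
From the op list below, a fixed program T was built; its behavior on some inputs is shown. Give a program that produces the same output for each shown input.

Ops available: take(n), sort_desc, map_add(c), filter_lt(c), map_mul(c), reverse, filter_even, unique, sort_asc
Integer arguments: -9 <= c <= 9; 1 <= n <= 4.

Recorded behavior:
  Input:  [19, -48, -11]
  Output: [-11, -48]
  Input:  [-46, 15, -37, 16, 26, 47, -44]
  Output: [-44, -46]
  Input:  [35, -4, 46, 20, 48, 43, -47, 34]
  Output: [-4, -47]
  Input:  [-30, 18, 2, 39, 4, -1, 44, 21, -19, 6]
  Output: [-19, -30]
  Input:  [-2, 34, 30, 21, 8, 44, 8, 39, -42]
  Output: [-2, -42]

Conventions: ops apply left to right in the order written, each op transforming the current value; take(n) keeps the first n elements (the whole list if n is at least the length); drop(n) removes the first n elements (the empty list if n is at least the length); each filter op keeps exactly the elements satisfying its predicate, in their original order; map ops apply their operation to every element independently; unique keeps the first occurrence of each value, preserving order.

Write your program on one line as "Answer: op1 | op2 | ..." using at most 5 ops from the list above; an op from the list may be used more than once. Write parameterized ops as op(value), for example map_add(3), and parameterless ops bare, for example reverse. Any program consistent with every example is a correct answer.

reverse | filter_lt(1) | sort_asc | take(2) | reverse

Check, running the answer program on each example:
  [19, -48, -11] -> [-11, -48, 19] -> [-11, -48] -> [-48, -11] -> [-48, -11] -> [-11, -48]
  [-46, 15, -37, 16, 26, 47, -44] -> [-44, 47, 26, 16, -37, 15, -46] -> [-44, -37, -46] -> [-46, -44, -37] -> [-46, -44] -> [-44, -46]
  [35, -4, 46, 20, 48, 43, -47, 34] -> [34, -47, 43, 48, 20, 46, -4, 35] -> [-47, -4] -> [-47, -4] -> [-47, -4] -> [-4, -47]
  [-30, 18, 2, 39, 4, -1, 44, 21, -19, 6] -> [6, -19, 21, 44, -1, 4, 39, 2, 18, -30] -> [-19, -1, -30] -> [-30, -19, -1] -> [-30, -19] -> [-19, -30]
  [-2, 34, 30, 21, 8, 44, 8, 39, -42] -> [-42, 39, 8, 44, 8, 21, 30, 34, -2] -> [-42, -2] -> [-42, -2] -> [-42, -2] -> [-2, -42]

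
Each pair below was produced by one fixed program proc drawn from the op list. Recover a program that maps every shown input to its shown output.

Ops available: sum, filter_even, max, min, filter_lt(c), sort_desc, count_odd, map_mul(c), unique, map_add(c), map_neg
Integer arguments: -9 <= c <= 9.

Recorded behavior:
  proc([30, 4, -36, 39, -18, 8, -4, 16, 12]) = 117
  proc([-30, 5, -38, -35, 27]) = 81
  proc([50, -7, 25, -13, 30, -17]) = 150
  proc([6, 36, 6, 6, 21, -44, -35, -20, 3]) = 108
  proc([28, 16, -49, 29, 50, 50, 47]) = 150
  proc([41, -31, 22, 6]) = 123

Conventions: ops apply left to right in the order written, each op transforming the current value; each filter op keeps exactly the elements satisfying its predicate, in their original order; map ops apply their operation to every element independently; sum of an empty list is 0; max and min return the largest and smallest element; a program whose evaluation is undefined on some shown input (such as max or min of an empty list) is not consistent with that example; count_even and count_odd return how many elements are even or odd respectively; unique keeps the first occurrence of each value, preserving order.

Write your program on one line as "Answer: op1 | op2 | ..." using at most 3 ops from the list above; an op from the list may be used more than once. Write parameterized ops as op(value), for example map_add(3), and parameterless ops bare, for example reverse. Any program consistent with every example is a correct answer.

map_mul(3) | max

Check, running the answer program on each example:
  [30, 4, -36, 39, -18, 8, -4, 16, 12] -> [90, 12, -108, 117, -54, 24, -12, 48, 36] -> 117
  [-30, 5, -38, -35, 27] -> [-90, 15, -114, -105, 81] -> 81
  [50, -7, 25, -13, 30, -17] -> [150, -21, 75, -39, 90, -51] -> 150
  [6, 36, 6, 6, 21, -44, -35, -20, 3] -> [18, 108, 18, 18, 63, -132, -105, -60, 9] -> 108
  [28, 16, -49, 29, 50, 50, 47] -> [84, 48, -147, 87, 150, 150, 141] -> 150
  [41, -31, 22, 6] -> [123, -93, 66, 18] -> 123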